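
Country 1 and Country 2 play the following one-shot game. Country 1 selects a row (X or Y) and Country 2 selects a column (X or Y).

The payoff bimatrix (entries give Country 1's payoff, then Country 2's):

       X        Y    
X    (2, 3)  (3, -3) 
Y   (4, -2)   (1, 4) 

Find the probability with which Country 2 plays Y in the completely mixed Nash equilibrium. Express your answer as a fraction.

Let y be the probability that Country 2 plays X. In a completely mixed equilibrium, Country 1 must be indifferent between X and Y.
Country 1's expected payoff from X is 2y + 3(1−y); from Y it is 4y + (1−y).
Setting these equal: −y + 3 = 3y + 1, so y = 1/2.
Therefore Country 2 plays Y with probability 1 − 1/2 = 1/2.

1/2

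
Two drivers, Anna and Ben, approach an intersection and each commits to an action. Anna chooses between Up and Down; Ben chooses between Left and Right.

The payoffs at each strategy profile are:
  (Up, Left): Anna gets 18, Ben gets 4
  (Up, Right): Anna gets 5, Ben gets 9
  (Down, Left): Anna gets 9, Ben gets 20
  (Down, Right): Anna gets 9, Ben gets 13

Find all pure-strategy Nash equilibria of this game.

(Up, Left): Ben prefers Right (9 > 4) — not an equilibrium.
(Up, Right): Anna prefers Down (9 > 5) — not an equilibrium.
(Down, Left): Anna prefers Up (18 > 9) — not an equilibrium.
(Down, Right): Ben prefers Left (20 > 13) — not an equilibrium.

none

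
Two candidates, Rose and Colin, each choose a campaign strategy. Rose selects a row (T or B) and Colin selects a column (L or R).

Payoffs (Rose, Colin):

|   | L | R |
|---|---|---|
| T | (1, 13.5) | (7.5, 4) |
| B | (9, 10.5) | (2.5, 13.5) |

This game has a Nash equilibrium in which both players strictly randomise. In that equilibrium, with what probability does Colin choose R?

Let q be the probability that Colin plays L. In a completely mixed equilibrium, Rose must be indifferent between T and B.
Rose's expected payoff from T is q + 7.5(1−q); from B it is 9q + 2.5(1−q).
Setting these equal: −6.5q + 7.5 = 6.5q + 2.5, so q = 5/13.
Therefore Colin plays R with probability 1 − 5/13 = 8/13.

8/13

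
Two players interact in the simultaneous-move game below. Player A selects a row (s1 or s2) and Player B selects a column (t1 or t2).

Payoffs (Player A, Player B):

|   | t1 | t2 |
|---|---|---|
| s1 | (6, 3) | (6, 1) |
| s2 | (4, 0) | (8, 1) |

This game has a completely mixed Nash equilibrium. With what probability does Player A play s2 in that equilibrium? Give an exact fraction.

2/3

Let p be the probability that Player A plays s1. In a completely mixed equilibrium, Player B must be indifferent between t1 and t2.
Player B's expected payoff from t1 is 3p; from t2 it is p + (1−p).
Setting these equal: 3p = 1, so p = 1/3.
Therefore Player A plays s2 with probability 1 − 1/3 = 2/3.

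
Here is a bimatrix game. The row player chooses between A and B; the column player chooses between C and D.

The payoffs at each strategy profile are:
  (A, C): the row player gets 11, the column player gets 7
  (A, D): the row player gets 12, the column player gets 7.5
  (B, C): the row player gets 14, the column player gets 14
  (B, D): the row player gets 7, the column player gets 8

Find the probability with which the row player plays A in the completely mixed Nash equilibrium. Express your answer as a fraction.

Let p be the probability that the row player plays A. In a completely mixed equilibrium, the column player must be indifferent between C and D.
The column player's expected payoff from C is 7p + 14(1−p); from D it is 7.5p + 8(1−p).
Setting these equal: −7p + 14 = −0.5p + 8, so p = 12/13.

12/13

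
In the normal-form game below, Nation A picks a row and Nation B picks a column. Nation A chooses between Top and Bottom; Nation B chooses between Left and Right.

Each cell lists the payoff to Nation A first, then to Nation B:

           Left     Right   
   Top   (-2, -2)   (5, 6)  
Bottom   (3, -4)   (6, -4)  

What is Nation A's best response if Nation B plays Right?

Against Right, Nation A earns 5 from Top and 6 from Bottom.
So Bottom is the best response.

Bottom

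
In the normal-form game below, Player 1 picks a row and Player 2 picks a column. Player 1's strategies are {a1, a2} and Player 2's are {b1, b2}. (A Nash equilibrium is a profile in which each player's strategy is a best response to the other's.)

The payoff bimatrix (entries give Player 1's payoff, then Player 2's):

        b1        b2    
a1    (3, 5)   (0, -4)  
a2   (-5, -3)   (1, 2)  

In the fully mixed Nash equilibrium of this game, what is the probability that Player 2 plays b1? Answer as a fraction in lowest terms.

Let q be the probability that Player 2 plays b1. In a completely mixed equilibrium, Player 1 must be indifferent between a1 and a2.
Player 1's expected payoff from a1 is 3q; from a2 it is −5q + (1−q).
Setting these equal: 3q = −6q + 1, so q = 1/9.

1/9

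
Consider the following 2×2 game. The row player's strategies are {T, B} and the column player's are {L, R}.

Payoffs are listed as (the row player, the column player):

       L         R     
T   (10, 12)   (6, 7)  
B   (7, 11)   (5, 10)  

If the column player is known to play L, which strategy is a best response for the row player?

Against L, the row player earns 10 from T and 7 from B.
So T is the best response.

T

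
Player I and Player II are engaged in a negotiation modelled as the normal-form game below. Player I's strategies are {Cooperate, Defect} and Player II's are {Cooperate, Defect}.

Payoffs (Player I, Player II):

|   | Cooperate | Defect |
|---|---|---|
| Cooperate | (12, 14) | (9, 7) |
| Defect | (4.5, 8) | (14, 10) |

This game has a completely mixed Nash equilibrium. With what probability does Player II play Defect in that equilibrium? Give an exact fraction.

3/5

Let c be the probability that Player II plays Cooperate. In a completely mixed equilibrium, Player I must be indifferent between Cooperate and Defect.
Player I's expected payoff from Cooperate is 12c + 9(1−c); from Defect it is 4.5c + 14(1−c).
Setting these equal: 3c + 9 = −9.5c + 14, so c = 2/5.
Therefore Player II plays Defect with probability 1 − 2/5 = 3/5.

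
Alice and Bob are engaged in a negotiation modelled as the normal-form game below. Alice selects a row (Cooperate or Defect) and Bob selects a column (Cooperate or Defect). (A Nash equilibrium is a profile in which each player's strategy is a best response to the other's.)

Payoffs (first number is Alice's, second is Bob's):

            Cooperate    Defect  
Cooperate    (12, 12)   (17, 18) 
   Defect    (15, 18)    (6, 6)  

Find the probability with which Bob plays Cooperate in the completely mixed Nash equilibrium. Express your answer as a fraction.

11/14

Let q be the probability that Bob plays Cooperate. In a completely mixed equilibrium, Alice must be indifferent between Cooperate and Defect.
Alice's expected payoff from Cooperate is 12q + 17(1−q); from Defect it is 15q + 6(1−q).
Setting these equal: −5q + 17 = 9q + 6, so q = 11/14.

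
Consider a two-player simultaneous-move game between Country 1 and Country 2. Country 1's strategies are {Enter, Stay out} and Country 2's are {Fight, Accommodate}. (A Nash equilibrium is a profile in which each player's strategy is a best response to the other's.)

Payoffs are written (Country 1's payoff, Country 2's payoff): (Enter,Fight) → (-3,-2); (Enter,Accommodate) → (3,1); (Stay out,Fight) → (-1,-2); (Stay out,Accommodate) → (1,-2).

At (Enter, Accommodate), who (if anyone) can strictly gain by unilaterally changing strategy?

Neither

Country 1 at (Enter, Accommodate) earns 3; deviating to Stay out yields 1 — not better.
Country 2 earns 1; deviating to Fight yields -2 — not better.
Neither player can strictly improve; the profile is a Nash equilibrium.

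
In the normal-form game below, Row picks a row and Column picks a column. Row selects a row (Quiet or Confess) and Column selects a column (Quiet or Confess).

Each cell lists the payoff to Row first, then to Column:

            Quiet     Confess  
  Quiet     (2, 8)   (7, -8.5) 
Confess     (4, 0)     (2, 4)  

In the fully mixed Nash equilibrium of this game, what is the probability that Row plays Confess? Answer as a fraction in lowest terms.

Let r be the probability that Row plays Quiet. In a completely mixed equilibrium, Column must be indifferent between Quiet and Confess.
Column's expected payoff from Quiet is 8r; from Confess it is −8.5r + 4(1−r).
Setting these equal: 8r = −12.5r + 4, so r = 8/41.
Therefore Row plays Confess with probability 1 − 8/41 = 33/41.

33/41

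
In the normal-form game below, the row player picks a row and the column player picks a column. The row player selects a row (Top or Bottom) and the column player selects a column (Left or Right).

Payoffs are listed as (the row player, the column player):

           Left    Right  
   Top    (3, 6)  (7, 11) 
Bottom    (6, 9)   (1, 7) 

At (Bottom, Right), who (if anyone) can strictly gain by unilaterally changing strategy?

Both

The row player at (Bottom, Right) earns 1; deviating to Top yields 7 — a strict improvement.
The column player earns 7; deviating to Left yields 9 — a strict improvement.
Both the row player and the column player have strictly profitable deviations.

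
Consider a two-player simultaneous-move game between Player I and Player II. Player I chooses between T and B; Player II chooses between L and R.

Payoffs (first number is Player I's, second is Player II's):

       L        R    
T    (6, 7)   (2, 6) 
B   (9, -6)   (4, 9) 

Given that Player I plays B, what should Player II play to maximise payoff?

Against B, Player II earns -6 from L and 9 from R.
So R is the best response.

R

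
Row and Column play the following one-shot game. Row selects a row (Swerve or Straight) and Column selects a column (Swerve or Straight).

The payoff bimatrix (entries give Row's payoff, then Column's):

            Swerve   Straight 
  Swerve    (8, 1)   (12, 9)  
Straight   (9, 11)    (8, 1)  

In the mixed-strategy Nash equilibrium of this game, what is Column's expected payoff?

First find x, the probability Row plays Swerve, from Column's indifference between Swerve and Straight: x + 11(1−x) = 9x + (1−x), giving x = 5/9.
Since Column is indifferent in equilibrium, Column's expected payoff equals the payoff from either column against (5/9, 4/9). Using Swerve: (5/9) + 11(4/9) = 49/9.

49/9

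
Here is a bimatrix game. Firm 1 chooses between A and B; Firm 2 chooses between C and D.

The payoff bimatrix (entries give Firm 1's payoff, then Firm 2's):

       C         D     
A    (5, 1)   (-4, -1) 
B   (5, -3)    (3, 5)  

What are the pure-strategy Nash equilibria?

(A, C): Firm 1 gets 5 ≥ 5 from B, and Firm 2 gets 1 ≥ -1 from D — Nash equilibrium.
(A, D): Firm 1 prefers B (3 > -4); Firm 2 prefers C (1 > -1) — not an equilibrium.
(B, C): Firm 2 prefers D (5 > -3) — not an equilibrium.
(B, D): Firm 1 gets 3 ≥ -4 from A, and Firm 2 gets 5 ≥ -3 from C — Nash equilibrium.

(A, C) and (B, D)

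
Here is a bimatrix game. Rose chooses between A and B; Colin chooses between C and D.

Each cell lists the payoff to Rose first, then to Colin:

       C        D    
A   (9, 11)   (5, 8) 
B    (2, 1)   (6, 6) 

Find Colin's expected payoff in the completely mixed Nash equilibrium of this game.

29/4

First find p, the probability Rose plays A, from Colin's indifference between C and D: 11p + (1−p) = 8p + 6(1−p), giving p = 5/8.
Since Colin is indifferent in equilibrium, Colin's expected payoff equals the payoff from either column against (5/8, 3/8). Using C: 11(5/8) + (3/8) = 29/4.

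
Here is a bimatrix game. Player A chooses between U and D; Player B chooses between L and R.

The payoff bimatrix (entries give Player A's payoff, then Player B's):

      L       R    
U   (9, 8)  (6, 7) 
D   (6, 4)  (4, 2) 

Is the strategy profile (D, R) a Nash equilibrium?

No

At (D, R), Player A earns 4; switching to U would give 6, so Player A would deviate.
Player B earns 2; switching to L would give 4, so Player B would deviate.
Since at least one player can profitably deviate, this is not a Nash equilibrium.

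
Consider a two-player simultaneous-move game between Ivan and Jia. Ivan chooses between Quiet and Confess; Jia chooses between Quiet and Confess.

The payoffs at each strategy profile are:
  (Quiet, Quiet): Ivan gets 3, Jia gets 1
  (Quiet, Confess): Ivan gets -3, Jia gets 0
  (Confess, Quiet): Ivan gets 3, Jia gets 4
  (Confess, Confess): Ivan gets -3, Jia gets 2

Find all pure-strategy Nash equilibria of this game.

(Quiet, Quiet): Ivan gets 3 ≥ 3 from Confess, and Jia gets 1 ≥ 0 from Confess — Nash equilibrium.
(Quiet, Confess): Jia prefers Quiet (1 > 0) — not an equilibrium.
(Confess, Quiet): Ivan gets 3 ≥ 3 from Quiet, and Jia gets 4 ≥ 2 from Confess — Nash equilibrium.
(Confess, Confess): Jia prefers Quiet (4 > 2) — not an equilibrium.

(Quiet, Quiet) and (Confess, Quiet)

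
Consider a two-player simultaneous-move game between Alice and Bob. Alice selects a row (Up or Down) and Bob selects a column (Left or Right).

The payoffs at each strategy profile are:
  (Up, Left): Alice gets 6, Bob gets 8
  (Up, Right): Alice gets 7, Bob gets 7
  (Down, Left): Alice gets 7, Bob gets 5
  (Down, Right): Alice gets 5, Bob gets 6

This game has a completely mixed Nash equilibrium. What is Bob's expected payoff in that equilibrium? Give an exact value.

13/2

First find p, the probability Alice plays Up, from Bob's indifference between Left and Right: 8p + 5(1−p) = 7p + 6(1−p), giving p = 1/2.
Since Bob is indifferent in equilibrium, Bob's expected payoff equals the payoff from either column against (1/2, 1/2). Using Left: 8(1/2) + 5(1/2) = 13/2.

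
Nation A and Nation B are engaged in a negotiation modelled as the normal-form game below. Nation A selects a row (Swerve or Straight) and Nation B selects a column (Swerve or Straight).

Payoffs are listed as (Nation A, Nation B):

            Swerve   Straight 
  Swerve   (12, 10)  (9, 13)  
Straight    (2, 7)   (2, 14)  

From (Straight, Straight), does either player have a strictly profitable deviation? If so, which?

Nation A

Nation A at (Straight, Straight) earns 2; deviating to Swerve yields 9 — a strict improvement.
Nation B earns 14; deviating to Swerve yields 7 — not better.
Only Nation A has a strictly profitable deviation.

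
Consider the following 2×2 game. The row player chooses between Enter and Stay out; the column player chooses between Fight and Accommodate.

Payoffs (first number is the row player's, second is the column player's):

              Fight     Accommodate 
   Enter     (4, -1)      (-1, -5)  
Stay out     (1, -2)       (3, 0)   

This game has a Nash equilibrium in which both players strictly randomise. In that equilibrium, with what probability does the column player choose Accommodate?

Let y be the probability that the column player plays Fight. In a completely mixed equilibrium, the row player must be indifferent between Enter and Stay out.
The row player's expected payoff from Enter is 4y − (1−y); from Stay out it is y + 3(1−y).
Setting these equal: 5y − 1 = −2y + 3, so y = 4/7.
Therefore the column player plays Accommodate with probability 1 − 4/7 = 3/7.

3/7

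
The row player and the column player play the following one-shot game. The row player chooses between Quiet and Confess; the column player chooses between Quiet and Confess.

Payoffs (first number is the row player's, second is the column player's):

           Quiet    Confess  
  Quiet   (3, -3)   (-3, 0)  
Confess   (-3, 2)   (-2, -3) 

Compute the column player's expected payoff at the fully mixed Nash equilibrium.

-9/8

First find p, the probability the row player plays Quiet, from the column player's indifference between Quiet and Confess: −3p + 2(1−p) = −3(1−p), giving p = 5/8.
Since the column player is indifferent in equilibrium, the column player's expected payoff equals the payoff from either column against (5/8, 3/8). Using Quiet: −3(5/8) + 2(3/8) = -9/8.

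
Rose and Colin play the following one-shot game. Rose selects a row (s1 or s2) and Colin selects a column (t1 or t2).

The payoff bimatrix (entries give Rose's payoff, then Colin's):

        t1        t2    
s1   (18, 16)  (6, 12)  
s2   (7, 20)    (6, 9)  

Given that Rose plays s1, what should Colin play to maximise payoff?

t1

Against s1, Colin earns 16 from t1 and 12 from t2.
So t1 is the best response.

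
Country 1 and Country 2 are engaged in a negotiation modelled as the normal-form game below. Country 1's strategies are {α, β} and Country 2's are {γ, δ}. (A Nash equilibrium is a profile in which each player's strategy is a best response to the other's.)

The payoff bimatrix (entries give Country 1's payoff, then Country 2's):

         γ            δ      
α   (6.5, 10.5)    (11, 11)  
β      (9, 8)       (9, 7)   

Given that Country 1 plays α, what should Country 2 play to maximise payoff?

δ

Against α, Country 2 earns 10.5 from γ and 11 from δ.
So δ is the best response.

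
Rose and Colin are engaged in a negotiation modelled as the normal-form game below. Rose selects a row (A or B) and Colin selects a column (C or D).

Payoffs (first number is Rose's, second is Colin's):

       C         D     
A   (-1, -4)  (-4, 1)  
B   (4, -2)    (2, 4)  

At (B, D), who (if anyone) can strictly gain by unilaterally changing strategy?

Neither

Rose at (B, D) earns 2; deviating to A yields -4 — not better.
Colin earns 4; deviating to C yields -2 — not better.
Neither player can strictly improve; the profile is a Nash equilibrium.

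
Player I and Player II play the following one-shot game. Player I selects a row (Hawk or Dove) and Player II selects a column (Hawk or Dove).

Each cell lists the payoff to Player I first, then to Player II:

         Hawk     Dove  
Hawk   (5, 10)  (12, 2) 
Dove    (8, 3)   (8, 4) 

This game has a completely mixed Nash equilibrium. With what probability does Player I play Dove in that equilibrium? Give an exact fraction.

8/9

Let x be the probability that Player I plays Hawk. In a completely mixed equilibrium, Player II must be indifferent between Hawk and Dove.
Player II's expected payoff from Hawk is 10x + 3(1−x); from Dove it is 2x + 4(1−x).
Setting these equal: 7x + 3 = −2x + 4, so x = 1/9.
Therefore Player I plays Dove with probability 1 − 1/9 = 8/9.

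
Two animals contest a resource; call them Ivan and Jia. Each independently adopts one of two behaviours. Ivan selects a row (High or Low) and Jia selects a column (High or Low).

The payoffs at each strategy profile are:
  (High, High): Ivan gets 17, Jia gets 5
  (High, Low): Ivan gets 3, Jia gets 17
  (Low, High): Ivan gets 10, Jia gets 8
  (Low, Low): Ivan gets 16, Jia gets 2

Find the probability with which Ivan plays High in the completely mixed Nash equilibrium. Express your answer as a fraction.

1/3

Let x be the probability that Ivan plays High. In a completely mixed equilibrium, Jia must be indifferent between High and Low.
Jia's expected payoff from High is 5x + 8(1−x); from Low it is 17x + 2(1−x).
Setting these equal: −3x + 8 = 15x + 2, so x = 1/3.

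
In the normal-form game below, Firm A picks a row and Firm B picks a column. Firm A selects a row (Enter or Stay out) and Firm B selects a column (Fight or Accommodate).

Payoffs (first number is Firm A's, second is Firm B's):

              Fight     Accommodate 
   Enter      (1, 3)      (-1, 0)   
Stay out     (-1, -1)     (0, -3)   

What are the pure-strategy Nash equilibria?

(Enter, Fight): Firm A gets 1 ≥ -1 from Stay out, and Firm B gets 3 ≥ 0 from Accommodate — Nash equilibrium.
(Enter, Accommodate): Firm A prefers Stay out (0 > -1); Firm B prefers Fight (3 > 0) — not an equilibrium.
(Stay out, Fight): Firm A prefers Enter (1 > -1) — not an equilibrium.
(Stay out, Accommodate): Firm B prefers Fight (-1 > -3) — not an equilibrium.

(Enter, Fight)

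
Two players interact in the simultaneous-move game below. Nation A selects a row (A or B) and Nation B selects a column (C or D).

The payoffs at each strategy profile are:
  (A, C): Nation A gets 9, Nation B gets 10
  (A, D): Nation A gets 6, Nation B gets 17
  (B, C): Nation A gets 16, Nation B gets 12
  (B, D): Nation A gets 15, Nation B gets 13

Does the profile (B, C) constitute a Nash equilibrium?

No

At (B, C), Nation A earns 16; switching to A would give 9, so Nation A has no profitable deviation.
Nation B earns 12; switching to D would give 13, so Nation B would deviate.
Since at least one player can profitably deviate, this is not a Nash equilibrium.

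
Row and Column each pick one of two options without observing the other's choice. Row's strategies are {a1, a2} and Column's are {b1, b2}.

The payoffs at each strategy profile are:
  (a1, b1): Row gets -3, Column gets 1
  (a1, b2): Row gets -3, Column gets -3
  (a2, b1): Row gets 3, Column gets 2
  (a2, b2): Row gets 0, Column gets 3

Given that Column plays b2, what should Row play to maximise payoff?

Against b2, Row earns -3 from a1 and 0 from a2.
So a2 is the best response.

a2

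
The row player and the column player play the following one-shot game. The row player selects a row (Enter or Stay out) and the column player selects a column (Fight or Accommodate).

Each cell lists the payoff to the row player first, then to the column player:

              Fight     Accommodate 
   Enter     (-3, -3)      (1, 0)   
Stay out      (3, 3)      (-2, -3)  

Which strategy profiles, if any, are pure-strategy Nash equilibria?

(Enter, Accommodate) and (Stay out, Fight)

(Enter, Fight): the row player prefers Stay out (3 > -3); the column player prefers Accommodate (0 > -3) — not an equilibrium.
(Enter, Accommodate): the row player gets 1 ≥ -2 from Stay out, and the column player gets 0 ≥ -3 from Fight — Nash equilibrium.
(Stay out, Fight): the row player gets 3 ≥ -3 from Enter, and the column player gets 3 ≥ -3 from Accommodate — Nash equilibrium.
(Stay out, Accommodate): the row player prefers Enter (1 > -2); the column player prefers Fight (3 > -3) — not an equilibrium.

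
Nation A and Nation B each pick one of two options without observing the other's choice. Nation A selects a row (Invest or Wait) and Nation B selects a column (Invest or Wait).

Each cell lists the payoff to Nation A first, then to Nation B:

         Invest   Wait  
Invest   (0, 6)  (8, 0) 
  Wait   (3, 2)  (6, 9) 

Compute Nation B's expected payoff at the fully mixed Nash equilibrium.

First find x, the probability Nation A plays Invest, from Nation B's indifference between Invest and Wait: 6x + 2(1−x) = 9(1−x), giving x = 7/13.
Since Nation B is indifferent in equilibrium, Nation B's expected payoff equals the payoff from either column against (7/13, 6/13). Using Invest: 6(7/13) + 2(6/13) = 54/13.

54/13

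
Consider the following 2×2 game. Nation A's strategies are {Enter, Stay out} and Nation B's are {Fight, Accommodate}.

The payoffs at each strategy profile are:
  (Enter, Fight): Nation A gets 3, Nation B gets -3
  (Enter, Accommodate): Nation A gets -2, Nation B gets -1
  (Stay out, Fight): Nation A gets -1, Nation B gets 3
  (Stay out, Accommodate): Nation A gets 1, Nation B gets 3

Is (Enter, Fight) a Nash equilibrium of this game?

No

At (Enter, Fight), Nation A earns 3; switching to Stay out would give -1, so Nation A has no profitable deviation.
Nation B earns -3; switching to Accommodate would give -1, so Nation B would deviate.
Since at least one player can profitably deviate, this is not a Nash equilibrium.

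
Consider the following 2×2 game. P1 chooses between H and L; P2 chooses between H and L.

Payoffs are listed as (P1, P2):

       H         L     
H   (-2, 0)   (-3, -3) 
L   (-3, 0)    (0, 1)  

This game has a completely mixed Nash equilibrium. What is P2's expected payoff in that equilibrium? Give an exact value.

First find x, the probability P1 plays H, from P2's indifference between H and L: 0 = −3x + (1−x), giving x = 1/4.
Since P2 is indifferent in equilibrium, P2's expected payoff equals the payoff from either column against (1/4, 3/4). Using H: 0 = 0.

0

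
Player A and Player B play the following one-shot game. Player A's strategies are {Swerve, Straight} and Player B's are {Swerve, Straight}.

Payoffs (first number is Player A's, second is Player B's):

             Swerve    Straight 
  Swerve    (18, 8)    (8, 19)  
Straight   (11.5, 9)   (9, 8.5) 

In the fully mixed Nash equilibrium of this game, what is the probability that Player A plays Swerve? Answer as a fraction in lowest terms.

Let r be the probability that Player A plays Swerve. In a completely mixed equilibrium, Player B must be indifferent between Swerve and Straight.
Player B's expected payoff from Swerve is 8r + 9(1−r); from Straight it is 19r + 8.5(1−r).
Setting these equal: −r + 9 = 10.5r + 8.5, so r = 1/23.

1/23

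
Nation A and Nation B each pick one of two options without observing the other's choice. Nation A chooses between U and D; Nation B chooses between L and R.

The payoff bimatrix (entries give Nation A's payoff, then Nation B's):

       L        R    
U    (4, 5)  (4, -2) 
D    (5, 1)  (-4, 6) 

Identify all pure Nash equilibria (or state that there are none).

(U, L): Nation A prefers D (5 > 4) — not an equilibrium.
(U, R): Nation B prefers L (5 > -2) — not an equilibrium.
(D, L): Nation B prefers R (6 > 1) — not an equilibrium.
(D, R): Nation A prefers U (4 > -4) — not an equilibrium.

none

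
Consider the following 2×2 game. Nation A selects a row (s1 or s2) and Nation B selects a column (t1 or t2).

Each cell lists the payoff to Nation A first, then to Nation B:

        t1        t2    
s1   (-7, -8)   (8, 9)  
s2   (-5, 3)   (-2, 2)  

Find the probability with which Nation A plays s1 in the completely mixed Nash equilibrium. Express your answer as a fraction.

Let x be the probability that Nation A plays s1. In a completely mixed equilibrium, Nation B must be indifferent between t1 and t2.
Nation B's expected payoff from t1 is −8x + 3(1−x); from t2 it is 9x + 2(1−x).
Setting these equal: −11x + 3 = 7x + 2, so x = 1/18.

1/18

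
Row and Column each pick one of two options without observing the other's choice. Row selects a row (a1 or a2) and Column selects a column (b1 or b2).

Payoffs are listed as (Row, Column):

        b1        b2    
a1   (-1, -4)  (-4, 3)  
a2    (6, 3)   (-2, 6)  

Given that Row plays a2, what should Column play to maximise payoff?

Against a2, Column earns 3 from b1 and 6 from b2.
So b2 is the best response.

b2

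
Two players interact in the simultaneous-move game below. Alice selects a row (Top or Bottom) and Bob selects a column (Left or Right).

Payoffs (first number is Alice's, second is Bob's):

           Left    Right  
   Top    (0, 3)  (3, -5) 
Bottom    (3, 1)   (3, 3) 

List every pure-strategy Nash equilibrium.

(Bottom, Right)

(Top, Left): Alice prefers Bottom (3 > 0) — not an equilibrium.
(Top, Right): Bob prefers Left (3 > -5) — not an equilibrium.
(Bottom, Left): Bob prefers Right (3 > 1) — not an equilibrium.
(Bottom, Right): Alice gets 3 ≥ 3 from Top, and Bob gets 3 ≥ 1 from Left — Nash equilibrium.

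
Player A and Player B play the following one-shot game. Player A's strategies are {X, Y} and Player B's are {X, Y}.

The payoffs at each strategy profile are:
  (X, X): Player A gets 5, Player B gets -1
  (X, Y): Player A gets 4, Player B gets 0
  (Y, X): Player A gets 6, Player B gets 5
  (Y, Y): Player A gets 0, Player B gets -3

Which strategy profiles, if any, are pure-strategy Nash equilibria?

(X, Y) and (Y, X)

(X, X): Player A prefers Y (6 > 5); Player B prefers Y (0 > -1) — not an equilibrium.
(X, Y): Player A gets 4 ≥ 0 from Y, and Player B gets 0 ≥ -1 from X — Nash equilibrium.
(Y, X): Player A gets 6 ≥ 5 from X, and Player B gets 5 ≥ -3 from Y — Nash equilibrium.
(Y, Y): Player A prefers X (4 > 0); Player B prefers X (5 > -3) — not an equilibrium.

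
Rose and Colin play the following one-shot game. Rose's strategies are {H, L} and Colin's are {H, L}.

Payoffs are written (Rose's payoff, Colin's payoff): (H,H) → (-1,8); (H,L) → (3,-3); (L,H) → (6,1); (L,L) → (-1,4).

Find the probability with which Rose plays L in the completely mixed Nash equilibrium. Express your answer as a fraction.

Let p be the probability that Rose plays H. In a completely mixed equilibrium, Colin must be indifferent between H and L.
Colin's expected payoff from H is 8p + (1−p); from L it is −3p + 4(1−p).
Setting these equal: 7p + 1 = −7p + 4, so p = 3/14.
Therefore Rose plays L with probability 1 − 3/14 = 11/14.

11/14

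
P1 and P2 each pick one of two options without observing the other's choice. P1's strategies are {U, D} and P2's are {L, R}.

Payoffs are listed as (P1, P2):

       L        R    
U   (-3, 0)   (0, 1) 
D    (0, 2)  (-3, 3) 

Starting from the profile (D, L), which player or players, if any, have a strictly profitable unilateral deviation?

P2

P1 at (D, L) earns 0; deviating to U yields -3 — not better.
P2 earns 2; deviating to R yields 3 — a strict improvement.
Only P2 has a strictly profitable deviation.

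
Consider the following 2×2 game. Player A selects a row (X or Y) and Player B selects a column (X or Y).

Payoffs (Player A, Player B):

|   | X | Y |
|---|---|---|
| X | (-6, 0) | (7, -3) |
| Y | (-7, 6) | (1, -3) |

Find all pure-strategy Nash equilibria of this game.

(X, X)

(X, X): Player A gets -6 ≥ -7 from Y, and Player B gets 0 ≥ -3 from Y — Nash equilibrium.
(X, Y): Player B prefers X (0 > -3) — not an equilibrium.
(Y, X): Player A prefers X (-6 > -7) — not an equilibrium.
(Y, Y): Player A prefers X (7 > 1); Player B prefers X (6 > -3) — not an equilibrium.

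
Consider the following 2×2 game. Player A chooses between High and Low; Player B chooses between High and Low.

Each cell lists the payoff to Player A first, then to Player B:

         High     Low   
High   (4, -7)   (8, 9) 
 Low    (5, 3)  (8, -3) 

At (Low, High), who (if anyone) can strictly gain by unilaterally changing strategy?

Neither

Player A at (Low, High) earns 5; deviating to High yields 4 — not better.
Player B earns 3; deviating to Low yields -3 — not better.
Neither player can strictly improve; the profile is a Nash equilibrium.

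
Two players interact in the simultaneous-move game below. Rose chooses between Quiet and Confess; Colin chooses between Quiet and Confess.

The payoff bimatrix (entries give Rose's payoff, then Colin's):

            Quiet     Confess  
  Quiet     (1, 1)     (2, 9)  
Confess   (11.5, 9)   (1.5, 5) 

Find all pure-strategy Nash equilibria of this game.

(Quiet, Confess) and (Confess, Quiet)

(Quiet, Quiet): Rose prefers Confess (11.5 > 1); Colin prefers Confess (9 > 1) — not an equilibrium.
(Quiet, Confess): Rose gets 2 ≥ 1.5 from Confess, and Colin gets 9 ≥ 1 from Quiet — Nash equilibrium.
(Confess, Quiet): Rose gets 11.5 ≥ 1 from Quiet, and Colin gets 9 ≥ 5 from Confess — Nash equilibrium.
(Confess, Confess): Rose prefers Quiet (2 > 1.5); Colin prefers Quiet (9 > 5) — not an equilibrium.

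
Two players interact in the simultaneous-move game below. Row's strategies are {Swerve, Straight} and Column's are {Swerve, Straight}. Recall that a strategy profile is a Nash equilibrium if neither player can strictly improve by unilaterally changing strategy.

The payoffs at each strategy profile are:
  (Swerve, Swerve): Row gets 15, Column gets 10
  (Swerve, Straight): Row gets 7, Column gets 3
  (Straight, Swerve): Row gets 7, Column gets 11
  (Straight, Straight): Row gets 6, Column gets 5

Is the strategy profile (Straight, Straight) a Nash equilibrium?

At (Straight, Straight), Row earns 6; switching to Swerve would give 7, so Row would deviate.
Column earns 5; switching to Swerve would give 11, so Column would deviate.
Since at least one player can profitably deviate, this is not a Nash equilibrium.

No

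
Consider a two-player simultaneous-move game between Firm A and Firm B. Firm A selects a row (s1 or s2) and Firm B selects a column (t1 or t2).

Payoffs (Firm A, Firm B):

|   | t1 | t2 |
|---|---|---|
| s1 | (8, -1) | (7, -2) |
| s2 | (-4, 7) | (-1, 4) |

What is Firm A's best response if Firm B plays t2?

s1

Against t2, Firm A earns 7 from s1 and -1 from s2.
So s1 is the best response.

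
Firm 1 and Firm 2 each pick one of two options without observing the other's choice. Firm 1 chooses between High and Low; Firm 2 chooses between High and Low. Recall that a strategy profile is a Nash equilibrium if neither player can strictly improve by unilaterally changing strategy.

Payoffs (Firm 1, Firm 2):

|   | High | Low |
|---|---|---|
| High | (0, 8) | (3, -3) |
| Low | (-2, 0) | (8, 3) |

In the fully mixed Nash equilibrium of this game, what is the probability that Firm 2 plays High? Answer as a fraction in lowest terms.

Let c be the probability that Firm 2 plays High. In a completely mixed equilibrium, Firm 1 must be indifferent between High and Low.
Firm 1's expected payoff from High is 3(1−c); from Low it is −2c + 8(1−c).
Setting these equal: −3c + 3 = −10c + 8, so c = 5/7.

5/7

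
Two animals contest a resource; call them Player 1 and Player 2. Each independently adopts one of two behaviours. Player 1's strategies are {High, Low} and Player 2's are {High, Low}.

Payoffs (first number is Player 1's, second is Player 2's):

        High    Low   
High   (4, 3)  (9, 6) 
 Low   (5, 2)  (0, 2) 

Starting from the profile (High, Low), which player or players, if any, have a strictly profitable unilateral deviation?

Neither

Player 1 at (High, Low) earns 9; deviating to Low yields 0 — not better.
Player 2 earns 6; deviating to High yields 3 — not better.
Neither player can strictly improve; the profile is a Nash equilibrium.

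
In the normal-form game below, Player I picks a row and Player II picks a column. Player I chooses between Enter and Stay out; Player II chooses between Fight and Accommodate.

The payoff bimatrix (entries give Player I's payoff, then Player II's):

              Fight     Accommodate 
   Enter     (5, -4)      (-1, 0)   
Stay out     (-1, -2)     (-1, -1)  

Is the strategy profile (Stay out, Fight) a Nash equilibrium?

At (Stay out, Fight), Player I earns -1; switching to Enter would give 5, so Player I would deviate.
Player II earns -2; switching to Accommodate would give -1, so Player II would deviate.
Since at least one player can profitably deviate, this is not a Nash equilibrium.

No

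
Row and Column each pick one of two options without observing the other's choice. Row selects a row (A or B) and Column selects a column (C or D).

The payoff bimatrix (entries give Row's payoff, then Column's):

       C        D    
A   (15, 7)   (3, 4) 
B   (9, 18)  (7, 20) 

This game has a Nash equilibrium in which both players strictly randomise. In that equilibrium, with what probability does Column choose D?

3/5

Let c be the probability that Column plays C. In a completely mixed equilibrium, Row must be indifferent between A and B.
Row's expected payoff from A is 15c + 3(1−c); from B it is 9c + 7(1−c).
Setting these equal: 12c + 3 = 2c + 7, so c = 2/5.
Therefore Column plays D with probability 1 − 2/5 = 3/5.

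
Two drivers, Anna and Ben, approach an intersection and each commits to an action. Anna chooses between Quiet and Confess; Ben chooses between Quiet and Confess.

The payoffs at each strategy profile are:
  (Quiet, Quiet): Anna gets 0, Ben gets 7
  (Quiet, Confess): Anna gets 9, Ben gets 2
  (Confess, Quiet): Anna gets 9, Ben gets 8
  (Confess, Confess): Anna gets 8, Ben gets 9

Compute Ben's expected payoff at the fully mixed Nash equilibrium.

47/6

First find x, the probability Anna plays Quiet, from Ben's indifference between Quiet and Confess: 7x + 8(1−x) = 2x + 9(1−x), giving x = 1/6.
Since Ben is indifferent in equilibrium, Ben's expected payoff equals the payoff from either column against (1/6, 5/6). Using Quiet: 7(1/6) + 8(5/6) = 47/6.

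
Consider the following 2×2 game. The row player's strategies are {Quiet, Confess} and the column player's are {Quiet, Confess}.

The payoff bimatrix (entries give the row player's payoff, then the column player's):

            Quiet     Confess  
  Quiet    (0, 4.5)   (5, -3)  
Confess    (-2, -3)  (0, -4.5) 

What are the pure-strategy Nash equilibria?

(Quiet, Quiet)

(Quiet, Quiet): the row player gets 0 ≥ -2 from Confess, and the column player gets 4.5 ≥ -3 from Confess — Nash equilibrium.
(Quiet, Confess): the column player prefers Quiet (4.5 > -3) — not an equilibrium.
(Confess, Quiet): the row player prefers Quiet (0 > -2) — not an equilibrium.
(Confess, Confess): the row player prefers Quiet (5 > 0); the column player prefers Quiet (-3 > -4.5) — not an equilibrium.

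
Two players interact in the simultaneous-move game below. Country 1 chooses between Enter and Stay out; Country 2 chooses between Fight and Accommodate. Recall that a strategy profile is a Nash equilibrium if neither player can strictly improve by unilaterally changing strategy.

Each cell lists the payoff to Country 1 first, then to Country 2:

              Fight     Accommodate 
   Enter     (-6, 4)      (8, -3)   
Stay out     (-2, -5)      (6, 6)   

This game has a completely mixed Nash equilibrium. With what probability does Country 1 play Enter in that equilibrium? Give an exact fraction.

Let x be the probability that Country 1 plays Enter. In a completely mixed equilibrium, Country 2 must be indifferent between Fight and Accommodate.
Country 2's expected payoff from Fight is 4x − 5(1−x); from Accommodate it is −3x + 6(1−x).
Setting these equal: 9x − 5 = −9x + 6, so x = 11/18.

11/18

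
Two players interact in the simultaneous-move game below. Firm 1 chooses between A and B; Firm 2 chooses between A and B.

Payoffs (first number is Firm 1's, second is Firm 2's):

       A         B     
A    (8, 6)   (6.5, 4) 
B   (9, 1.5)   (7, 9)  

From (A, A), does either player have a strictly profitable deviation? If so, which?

Firm 1 at (A, A) earns 8; deviating to B yields 9 — a strict improvement.
Firm 2 earns 6; deviating to B yields 4 — not better.
Only Firm 1 has a strictly profitable deviation.

Firm 1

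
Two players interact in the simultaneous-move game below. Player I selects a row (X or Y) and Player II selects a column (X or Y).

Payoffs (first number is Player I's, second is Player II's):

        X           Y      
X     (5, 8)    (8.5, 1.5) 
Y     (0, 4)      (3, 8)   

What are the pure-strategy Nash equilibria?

(X, X): Player I gets 5 ≥ 0 from Y, and Player II gets 8 ≥ 1.5 from Y — Nash equilibrium.
(X, Y): Player II prefers X (8 > 1.5) — not an equilibrium.
(Y, X): Player I prefers X (5 > 0); Player II prefers Y (8 > 4) — not an equilibrium.
(Y, Y): Player I prefers X (8.5 > 3) — not an equilibrium.

(X, X)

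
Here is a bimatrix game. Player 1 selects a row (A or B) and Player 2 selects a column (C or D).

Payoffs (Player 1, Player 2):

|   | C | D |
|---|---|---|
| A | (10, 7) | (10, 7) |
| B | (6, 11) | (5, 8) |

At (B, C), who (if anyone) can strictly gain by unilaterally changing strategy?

Player 1 at (B, C) earns 6; deviating to A yields 10 — a strict improvement.
Player 2 earns 11; deviating to D yields 8 — not better.
Only Player 1 has a strictly profitable deviation.

Player 1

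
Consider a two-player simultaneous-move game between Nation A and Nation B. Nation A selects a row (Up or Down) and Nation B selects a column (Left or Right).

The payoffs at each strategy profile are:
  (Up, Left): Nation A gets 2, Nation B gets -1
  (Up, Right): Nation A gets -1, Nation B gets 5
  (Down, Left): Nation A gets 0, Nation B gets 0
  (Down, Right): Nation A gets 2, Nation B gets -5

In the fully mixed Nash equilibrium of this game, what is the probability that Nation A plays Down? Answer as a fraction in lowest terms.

Let p be the probability that Nation A plays Up. In a completely mixed equilibrium, Nation B must be indifferent between Left and Right.
Nation B's expected payoff from Left is −p; from Right it is 5p − 5(1−p).
Setting these equal: −p = 10p − 5, so p = 5/11.
Therefore Nation A plays Down with probability 1 − 5/11 = 6/11.

6/11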